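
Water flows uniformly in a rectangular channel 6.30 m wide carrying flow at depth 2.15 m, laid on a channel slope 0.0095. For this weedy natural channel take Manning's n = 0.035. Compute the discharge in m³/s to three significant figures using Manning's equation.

A = b·y = 6.30 × 2.15 = 13.55 m²
P = b + 2y = 6.30 + 2×2.15 = 10.60 m
R = A/P = 13.55/10.60 = 1.278 m
Q = (1/n)·A·R^(2/3)·S^(1/2) = (1/0.035) × 13.55 × 1.278^(2/3) × 0.0095^(1/2) = 44.42 m³/s

44.4 m³/s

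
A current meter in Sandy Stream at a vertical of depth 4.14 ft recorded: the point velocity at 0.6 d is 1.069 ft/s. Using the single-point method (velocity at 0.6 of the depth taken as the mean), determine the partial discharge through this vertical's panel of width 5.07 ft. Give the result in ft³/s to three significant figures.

22.4 ft³/s

v̄ = v₀.₆ = 1.069 ft/s
q = v̄ × d × w = 1.069 × 4.14 × 5.07 = 22.44 ft³/s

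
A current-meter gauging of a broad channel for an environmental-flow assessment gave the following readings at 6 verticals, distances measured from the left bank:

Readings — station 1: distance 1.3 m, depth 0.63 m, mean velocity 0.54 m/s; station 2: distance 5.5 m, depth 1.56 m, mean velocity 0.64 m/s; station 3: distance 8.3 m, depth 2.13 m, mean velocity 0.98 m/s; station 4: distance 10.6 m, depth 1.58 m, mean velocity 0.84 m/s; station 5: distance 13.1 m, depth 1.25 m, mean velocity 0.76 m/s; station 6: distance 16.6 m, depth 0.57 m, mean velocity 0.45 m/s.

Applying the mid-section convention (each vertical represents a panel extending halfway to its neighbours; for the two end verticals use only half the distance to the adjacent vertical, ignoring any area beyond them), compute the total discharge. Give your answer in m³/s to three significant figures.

w_1 = (5.5 − 1.3)/2 = 2.1 m; q_1 = 0.54 × 0.63 × 2.1 = 0.7144 m³/s
w_2 = (8.3 − 1.3)/2 = 3.5 m; q_2 = 0.64 × 1.56 × 3.5 = 3.494 m³/s
w_3 = (10.6 − 5.5)/2 = 2.55 m; q_3 = 0.98 × 2.13 × 2.55 = 5.323 m³/s
w_4 = (13.1 − 8.3)/2 = 2.4 m; q_4 = 0.84 × 1.58 × 2.4 = 3.185 m³/s
w_5 = (16.6 − 10.6)/2 = 3 m; q_5 = 0.76 × 1.25 × 3 = 2.850 m³/s
w_6 = (16.6 − 13.1)/2 = 1.75 m; q_6 = 0.45 × 0.57 × 1.75 = 0.4489 m³/s
Q = Σ qᵢ = 16.02 m³/s

16.0 m³/s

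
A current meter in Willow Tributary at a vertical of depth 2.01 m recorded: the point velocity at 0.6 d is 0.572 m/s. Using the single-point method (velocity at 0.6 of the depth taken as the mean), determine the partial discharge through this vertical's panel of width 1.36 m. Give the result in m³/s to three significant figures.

1.56 m³/s

v̄ = v₀.₆ = 0.572 m/s
q = v̄ × d × w = 0.5720 × 2.01 × 1.36 = 1.564 m³/s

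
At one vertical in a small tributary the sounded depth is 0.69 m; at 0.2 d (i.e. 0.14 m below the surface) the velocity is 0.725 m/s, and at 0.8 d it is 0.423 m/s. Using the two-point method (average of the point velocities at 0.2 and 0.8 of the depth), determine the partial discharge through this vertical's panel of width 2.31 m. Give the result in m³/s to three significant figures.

0.915 m³/s

v̄ = (0.725 + 0.423) / 2 = 0.5740 m/s
q = v̄ × d × w = 0.5740 × 0.69 × 2.31 = 0.9149 m³/s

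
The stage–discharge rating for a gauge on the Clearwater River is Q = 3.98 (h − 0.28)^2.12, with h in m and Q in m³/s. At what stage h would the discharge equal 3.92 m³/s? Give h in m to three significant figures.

h − h₀ = (Q/C)^(1/b) = (3.92/3.98)^(1/2.12) = 0.9929 m
h = 0.28 + 0.9929 = 1.273 m

1.27 m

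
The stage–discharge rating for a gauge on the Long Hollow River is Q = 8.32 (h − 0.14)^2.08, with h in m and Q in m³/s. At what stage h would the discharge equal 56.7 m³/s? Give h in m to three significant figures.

h − h₀ = (Q/C)^(1/b) = (56.7/8.32)^(1/2.08) = 2.516 m
h = 0.14 + 2.516 = 2.656 m

2.66 m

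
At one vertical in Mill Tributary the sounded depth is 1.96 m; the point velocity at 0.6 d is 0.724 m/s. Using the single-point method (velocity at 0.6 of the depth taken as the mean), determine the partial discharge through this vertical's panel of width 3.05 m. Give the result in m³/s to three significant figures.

v̄ = v₀.₆ = 0.724 m/s
q = v̄ × d × w = 0.7240 × 1.96 × 3.05 = 4.328 m³/s

4.33 m³/s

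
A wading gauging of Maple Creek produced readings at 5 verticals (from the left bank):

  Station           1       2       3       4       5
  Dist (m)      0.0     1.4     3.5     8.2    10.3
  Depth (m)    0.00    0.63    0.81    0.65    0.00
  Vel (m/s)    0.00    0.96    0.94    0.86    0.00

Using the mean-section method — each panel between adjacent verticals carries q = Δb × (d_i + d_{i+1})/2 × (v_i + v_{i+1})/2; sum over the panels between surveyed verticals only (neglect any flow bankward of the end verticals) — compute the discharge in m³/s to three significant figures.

Panel 1-2: Δb = 1.4 m, d̄ = (0.00+0.63)/2 = 0.315, v̄ = (0.00+0.96)/2 = 0.48 → q = 1.4×0.315×0.48 = 0.2117 m³/s
Panel 2-3: Δb = 2.1 m, d̄ = (0.63+0.81)/2 = 0.72, v̄ = (0.96+0.94)/2 = 0.95 → q = 2.1×0.72×0.95 = 1.436 m³/s
Panel 3-4: Δb = 4.7 m, d̄ = (0.81+0.65)/2 = 0.73, v̄ = (0.94+0.86)/2 = 0.9 → q = 4.7×0.73×0.9 = 3.088 m³/s
Panel 4-5: Δb = 2.1 m, d̄ = (0.65+0.00)/2 = 0.325, v̄ = (0.86+0.00)/2 = 0.43 → q = 2.1×0.325×0.43 = 0.2935 m³/s
Q = Σ q = 5.029 m³/s

5.03 m³/s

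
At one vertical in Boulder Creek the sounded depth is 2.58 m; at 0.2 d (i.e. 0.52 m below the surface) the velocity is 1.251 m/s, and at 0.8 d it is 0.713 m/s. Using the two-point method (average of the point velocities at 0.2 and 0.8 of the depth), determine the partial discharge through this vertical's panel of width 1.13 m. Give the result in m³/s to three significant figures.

2.86 m³/s

v̄ = (1.251 + 0.713) / 2 = 0.9820 m/s
q = v̄ × d × w = 0.9820 × 2.58 × 1.13 = 2.863 m³/s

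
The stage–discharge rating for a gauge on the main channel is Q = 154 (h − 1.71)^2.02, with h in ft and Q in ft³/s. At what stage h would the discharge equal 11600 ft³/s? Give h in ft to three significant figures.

10.2 ft

h − h₀ = (Q/C)^(1/b) = (11600/154)^(1/2.02) = 8.495 ft
h = 1.71 + 8.495 = 10.21 ft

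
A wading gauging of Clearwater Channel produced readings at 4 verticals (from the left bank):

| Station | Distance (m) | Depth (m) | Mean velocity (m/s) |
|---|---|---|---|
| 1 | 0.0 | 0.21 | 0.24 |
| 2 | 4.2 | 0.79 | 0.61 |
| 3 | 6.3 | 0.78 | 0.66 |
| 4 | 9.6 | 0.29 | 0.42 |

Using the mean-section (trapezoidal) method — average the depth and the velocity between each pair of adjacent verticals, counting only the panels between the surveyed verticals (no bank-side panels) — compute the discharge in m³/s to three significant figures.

2.89 m³/s

Panel 1-2: Δb = 4.2 m, d̄ = (0.21+0.79)/2 = 0.5, v̄ = (0.24+0.61)/2 = 0.425 → q = 4.2×0.5×0.425 = 0.8925 m³/s
Panel 2-3: Δb = 2.1 m, d̄ = (0.79+0.78)/2 = 0.785, v̄ = (0.61+0.66)/2 = 0.635 → q = 2.1×0.785×0.635 = 1.047 m³/s
Panel 3-4: Δb = 3.3 m, d̄ = (0.78+0.29)/2 = 0.535, v̄ = (0.66+0.42)/2 = 0.54 → q = 3.3×0.535×0.54 = 0.9534 m³/s
Q = Σ q = 2.893 m³/s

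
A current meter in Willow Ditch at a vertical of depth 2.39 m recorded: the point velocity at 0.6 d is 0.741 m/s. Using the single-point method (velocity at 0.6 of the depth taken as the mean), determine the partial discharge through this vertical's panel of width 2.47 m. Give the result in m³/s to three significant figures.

v̄ = v₀.₆ = 0.741 m/s
q = v̄ × d × w = 0.7410 × 2.39 × 2.47 = 4.374 m³/s

4.37 m³/s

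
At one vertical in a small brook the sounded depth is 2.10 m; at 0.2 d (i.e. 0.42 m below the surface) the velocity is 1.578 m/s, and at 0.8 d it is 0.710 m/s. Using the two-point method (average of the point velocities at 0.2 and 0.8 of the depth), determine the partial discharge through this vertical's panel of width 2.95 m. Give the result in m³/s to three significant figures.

7.09 m³/s

v̄ = (1.578 + 0.710) / 2 = 1.144 m/s
q = v̄ × d × w = 1.144 × 2.10 × 2.95 = 7.087 m³/s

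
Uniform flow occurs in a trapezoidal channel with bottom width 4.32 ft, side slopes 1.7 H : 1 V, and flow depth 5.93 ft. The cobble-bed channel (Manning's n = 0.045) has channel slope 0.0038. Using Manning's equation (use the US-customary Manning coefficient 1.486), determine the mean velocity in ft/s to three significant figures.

4.31 ft/s

A = (b + z·y)·y = (4.32 + 1.7×5.93)×5.93 = 85.40 ft²
P = b + 2y√(1+z²) = 4.32 + 2×5.93×√(1+1.7²) = 27.71 ft
R = A/P = 85.40/27.71 = 3.082 ft
Q = (1.486/n)·A·R^(2/3)·S^(1/2) = (1.486/0.045) × 85.40 × 3.082^(2/3) × 0.0038^(1/2) = 368.1 ft³/s
V = Q/A = 368.1/85.40 = 4.311 ft/s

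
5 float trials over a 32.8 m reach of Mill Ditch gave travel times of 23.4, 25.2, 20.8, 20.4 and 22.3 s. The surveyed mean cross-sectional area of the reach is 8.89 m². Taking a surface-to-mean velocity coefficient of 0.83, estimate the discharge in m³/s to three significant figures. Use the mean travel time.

t̄ = (23.4 + 25.2 + 20.8 + 20.4 + 22.3) / 5 = 22.42 s
v_surface = L / t̄ = 32.8 / 22.42 = 1.463 m/s
v_mean = 0.83 × 1.463 = 1.214 m/s
Q = A × v_mean = 8.89 × 1.214 = 10.79 m³/s

10.8 m³/s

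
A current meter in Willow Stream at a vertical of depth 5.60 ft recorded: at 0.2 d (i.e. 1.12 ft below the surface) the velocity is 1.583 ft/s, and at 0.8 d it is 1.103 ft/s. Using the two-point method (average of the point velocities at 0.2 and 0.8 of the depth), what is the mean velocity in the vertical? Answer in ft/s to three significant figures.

v̄ = (1.583 + 1.103) / 2 = 1.343 ft/s

1.34 ft/s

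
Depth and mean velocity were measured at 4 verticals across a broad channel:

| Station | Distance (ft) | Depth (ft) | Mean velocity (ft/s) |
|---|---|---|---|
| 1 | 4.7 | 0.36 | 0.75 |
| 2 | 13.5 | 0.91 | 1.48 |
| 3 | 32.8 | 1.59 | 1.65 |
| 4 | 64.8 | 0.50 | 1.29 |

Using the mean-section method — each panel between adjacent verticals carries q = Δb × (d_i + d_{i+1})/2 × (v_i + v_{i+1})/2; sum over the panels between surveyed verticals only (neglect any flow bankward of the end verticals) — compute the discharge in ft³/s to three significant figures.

Panel 1-2: Δb = 8.8 ft, d̄ = (0.36+0.91)/2 = 0.635, v̄ = (0.75+1.48)/2 = 1.115 → q = 8.8×0.635×1.115 = 6.231 ft³/s
Panel 2-3: Δb = 19.3 ft, d̄ = (0.91+1.59)/2 = 1.25, v̄ = (1.48+1.65)/2 = 1.565 → q = 19.3×1.25×1.565 = 37.76 ft³/s
Panel 3-4: Δb = 32 ft, d̄ = (1.59+0.50)/2 = 1.045, v̄ = (1.65+1.29)/2 = 1.47 → q = 32×1.045×1.47 = 49.16 ft³/s
Q = Σ q = 93.14 ft³/s

93.1 ft³/s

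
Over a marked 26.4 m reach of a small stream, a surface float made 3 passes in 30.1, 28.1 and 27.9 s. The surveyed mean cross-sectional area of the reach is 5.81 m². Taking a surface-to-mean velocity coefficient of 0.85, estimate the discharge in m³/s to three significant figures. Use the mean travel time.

t̄ = (30.1 + 28.1 + 27.9) / 3 = 28.7 s
v_surface = L / t̄ = 26.4 / 28.7 = 0.9199 m/s
v_mean = 0.85 × 0.9199 = 0.7819 m/s
Q = A × v_mean = 5.81 × 0.7819 = 4.543 m³/s

4.54 m³/s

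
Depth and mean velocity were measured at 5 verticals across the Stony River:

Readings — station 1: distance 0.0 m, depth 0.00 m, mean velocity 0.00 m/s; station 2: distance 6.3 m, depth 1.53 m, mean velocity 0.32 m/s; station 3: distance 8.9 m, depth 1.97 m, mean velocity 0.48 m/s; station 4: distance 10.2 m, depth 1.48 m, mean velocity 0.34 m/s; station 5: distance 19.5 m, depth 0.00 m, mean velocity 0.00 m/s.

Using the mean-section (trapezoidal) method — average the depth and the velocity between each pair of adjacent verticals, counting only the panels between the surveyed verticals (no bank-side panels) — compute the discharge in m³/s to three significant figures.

4.68 m³/s

Panel 1-2: Δb = 6.3 m, d̄ = (0.00+1.53)/2 = 0.765, v̄ = (0.00+0.32)/2 = 0.16 → q = 6.3×0.765×0.16 = 0.7711 m³/s
Panel 2-3: Δb = 2.6 m, d̄ = (1.53+1.97)/2 = 1.75, v̄ = (0.32+0.48)/2 = 0.4 → q = 2.6×1.75×0.4 = 1.820 m³/s
Panel 3-4: Δb = 1.3 m, d̄ = (1.97+1.48)/2 = 1.725, v̄ = (0.48+0.34)/2 = 0.41 → q = 1.3×1.725×0.41 = 0.9194 m³/s
Panel 4-5: Δb = 9.3 m, d̄ = (1.48+0.00)/2 = 0.74, v̄ = (0.34+0.00)/2 = 0.17 → q = 9.3×0.74×0.17 = 1.170 m³/s
Q = Σ q = 4.680 m³/s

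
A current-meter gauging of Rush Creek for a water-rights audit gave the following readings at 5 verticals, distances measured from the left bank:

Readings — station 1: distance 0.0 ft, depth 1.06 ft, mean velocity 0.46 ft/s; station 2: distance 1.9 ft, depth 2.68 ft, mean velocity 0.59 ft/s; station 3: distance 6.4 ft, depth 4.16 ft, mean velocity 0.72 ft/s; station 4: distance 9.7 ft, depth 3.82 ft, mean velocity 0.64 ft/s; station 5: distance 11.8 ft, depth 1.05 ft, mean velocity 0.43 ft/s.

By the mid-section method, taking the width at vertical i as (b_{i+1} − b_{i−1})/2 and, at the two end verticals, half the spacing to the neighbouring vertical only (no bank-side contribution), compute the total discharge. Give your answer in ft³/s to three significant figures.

24.3 ft³/s

w_1 = (1.9 − 0.0)/2 = 0.95 ft; q_1 = 0.46 × 1.06 × 0.95 = 0.4632 ft³/s
w_2 = (6.4 − 0.0)/2 = 3.2 ft; q_2 = 0.59 × 2.68 × 3.2 = 5.060 ft³/s
w_3 = (9.7 − 1.9)/2 = 3.9 ft; q_3 = 0.72 × 4.16 × 3.9 = 11.68 ft³/s
w_4 = (11.8 − 6.4)/2 = 2.7 ft; q_4 = 0.64 × 3.82 × 2.7 = 6.601 ft³/s
w_5 = (11.8 − 9.7)/2 = 1.05 ft; q_5 = 0.43 × 1.05 × 1.05 = 0.4741 ft³/s
Q = Σ qᵢ = 24.28 ft³/s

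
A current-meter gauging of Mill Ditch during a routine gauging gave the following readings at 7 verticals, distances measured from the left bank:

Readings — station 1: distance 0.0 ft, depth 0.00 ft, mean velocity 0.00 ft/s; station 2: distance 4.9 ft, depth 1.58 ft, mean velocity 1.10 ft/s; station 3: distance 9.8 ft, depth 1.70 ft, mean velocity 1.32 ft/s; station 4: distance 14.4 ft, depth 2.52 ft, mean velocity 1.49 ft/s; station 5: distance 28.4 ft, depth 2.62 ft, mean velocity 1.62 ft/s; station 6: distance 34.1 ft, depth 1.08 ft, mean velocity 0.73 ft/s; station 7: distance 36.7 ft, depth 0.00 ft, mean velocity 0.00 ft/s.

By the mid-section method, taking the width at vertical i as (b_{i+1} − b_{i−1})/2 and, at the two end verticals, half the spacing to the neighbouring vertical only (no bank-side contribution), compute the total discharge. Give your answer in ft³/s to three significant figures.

99.2 ft³/s

w_2 = (9.8 − 0.0)/2 = 4.9 ft; q_2 = 1.10 × 1.58 × 4.9 = 8.516 ft³/s
w_3 = (14.4 − 4.9)/2 = 4.75 ft; q_3 = 1.32 × 1.70 × 4.75 = 10.66 ft³/s
w_4 = (28.4 − 9.8)/2 = 9.3 ft; q_4 = 1.49 × 2.52 × 9.3 = 34.92 ft³/s
w_5 = (34.1 − 14.4)/2 = 9.85 ft; q_5 = 1.62 × 2.62 × 9.85 = 41.81 ft³/s
w_6 = (36.7 − 28.4)/2 = 4.15 ft; q_6 = 0.73 × 1.08 × 4.15 = 3.272 ft³/s
Stations 1, 7 contribute zero (depth or velocity is 0).
Q = Σ qᵢ = 99.17 ft³/s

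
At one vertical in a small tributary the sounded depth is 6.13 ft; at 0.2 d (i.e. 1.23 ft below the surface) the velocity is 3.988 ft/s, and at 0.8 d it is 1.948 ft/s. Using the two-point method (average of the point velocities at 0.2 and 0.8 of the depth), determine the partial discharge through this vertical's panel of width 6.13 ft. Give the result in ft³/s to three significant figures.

v̄ = (3.988 + 1.948) / 2 = 2.968 ft/s
q = v̄ × d × w = 2.968 × 6.13 × 6.13 = 111.5 ft³/s

112 ft³/s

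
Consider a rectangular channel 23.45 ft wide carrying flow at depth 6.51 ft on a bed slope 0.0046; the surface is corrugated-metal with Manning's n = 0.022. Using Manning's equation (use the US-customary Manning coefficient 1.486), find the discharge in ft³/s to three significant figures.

A = b·y = 23.45 × 6.51 = 152.7 ft²
P = b + 2y = 23.45 + 2×6.51 = 36.47 ft
R = A/P = 152.7/36.47 = 4.186 ft
Q = (1.486/n)·A·R^(2/3)·S^(1/2) = (1.486/0.022) × 152.7 × 4.186^(2/3) × 0.0046^(1/2) = 1816 ft³/s

1820 ft³/s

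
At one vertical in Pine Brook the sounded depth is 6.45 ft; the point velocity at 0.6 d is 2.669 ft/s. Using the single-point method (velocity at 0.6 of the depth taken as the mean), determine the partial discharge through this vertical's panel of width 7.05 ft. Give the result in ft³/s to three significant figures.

v̄ = v₀.₆ = 2.669 ft/s
q = v̄ × d × w = 2.669 × 6.45 × 7.05 = 121.4 ft³/s

121 ft³/s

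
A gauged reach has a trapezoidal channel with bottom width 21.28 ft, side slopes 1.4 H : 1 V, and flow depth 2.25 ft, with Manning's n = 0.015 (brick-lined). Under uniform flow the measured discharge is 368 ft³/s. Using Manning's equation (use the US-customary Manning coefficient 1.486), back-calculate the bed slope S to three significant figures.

A = (b + z·y)·y = (21.28 + 1.4×2.25)×2.25 = 54.97 ft²
P = b + 2y√(1+z²) = 21.28 + 2×2.25×√(1+1.4²) = 29.02 ft
R = A/P = 54.97/29.02 = 1.894 ft
S = (Q·n / (1.486·A·R^(2/3)))² = (368×0.015 / (1.486×54.97×1.531))² = 0.001949

0.00195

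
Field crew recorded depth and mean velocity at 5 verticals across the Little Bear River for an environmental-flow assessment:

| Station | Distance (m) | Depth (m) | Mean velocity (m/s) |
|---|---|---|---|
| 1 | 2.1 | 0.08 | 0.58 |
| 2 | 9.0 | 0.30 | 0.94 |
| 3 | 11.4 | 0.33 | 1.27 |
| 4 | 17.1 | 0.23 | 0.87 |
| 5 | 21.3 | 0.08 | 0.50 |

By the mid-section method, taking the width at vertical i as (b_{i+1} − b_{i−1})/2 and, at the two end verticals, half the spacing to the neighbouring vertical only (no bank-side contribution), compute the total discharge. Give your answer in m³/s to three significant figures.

4.24 m³/s

w_1 = (9.0 − 2.1)/2 = 3.45 m; q_1 = 0.58 × 0.08 × 3.45 = 0.1601 m³/s
w_2 = (11.4 − 2.1)/2 = 4.65 m; q_2 = 0.94 × 0.30 × 4.65 = 1.311 m³/s
w_3 = (17.1 − 9.0)/2 = 4.05 m; q_3 = 1.27 × 0.33 × 4.05 = 1.697 m³/s
w_4 = (21.3 − 11.4)/2 = 4.95 m; q_4 = 0.87 × 0.23 × 4.95 = 0.9905 m³/s
w_5 = (21.3 − 17.1)/2 = 2.1 m; q_5 = 0.50 × 0.08 × 2.1 = 0.08400 m³/s
Q = Σ qᵢ = 4.243 m³/s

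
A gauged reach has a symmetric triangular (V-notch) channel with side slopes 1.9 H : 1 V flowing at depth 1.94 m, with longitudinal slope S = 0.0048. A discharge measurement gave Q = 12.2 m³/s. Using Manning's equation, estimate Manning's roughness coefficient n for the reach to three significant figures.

0.0367

A = z·y² = 1.9×1.94² = 7.151 m²
P = 2y√(1+z²) = 2×1.94×√(1+1.9²) = 8.331 m
R = A/P = 7.151/8.331 = 0.8584 m
n = (1/Q)·A·R^(2/3)·S^(1/2) = (1/12.2) × 7.151 × 0.9032 × 0.06928 = 0.03668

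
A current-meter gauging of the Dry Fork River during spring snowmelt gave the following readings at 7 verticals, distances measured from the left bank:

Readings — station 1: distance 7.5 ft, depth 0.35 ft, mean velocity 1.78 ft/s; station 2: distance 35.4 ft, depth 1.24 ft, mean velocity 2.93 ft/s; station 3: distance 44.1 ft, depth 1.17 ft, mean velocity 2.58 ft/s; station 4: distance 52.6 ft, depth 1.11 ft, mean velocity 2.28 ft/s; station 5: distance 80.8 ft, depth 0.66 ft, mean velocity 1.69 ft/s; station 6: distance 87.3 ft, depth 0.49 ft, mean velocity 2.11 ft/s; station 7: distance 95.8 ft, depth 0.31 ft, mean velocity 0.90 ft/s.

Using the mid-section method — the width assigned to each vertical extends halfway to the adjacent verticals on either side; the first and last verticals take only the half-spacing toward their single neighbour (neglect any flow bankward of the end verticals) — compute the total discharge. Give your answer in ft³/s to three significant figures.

176 ft³/s

w_1 = (35.4 − 7.5)/2 = 13.95 ft; q_1 = 1.78 × 0.35 × 13.95 = 8.691 ft³/s
w_2 = (44.1 − 7.5)/2 = 18.3 ft; q_2 = 2.93 × 1.24 × 18.3 = 66.49 ft³/s
w_3 = (52.6 − 35.4)/2 = 8.6 ft; q_3 = 2.58 × 1.17 × 8.6 = 25.96 ft³/s
w_4 = (80.8 − 44.1)/2 = 18.35 ft; q_4 = 2.28 × 1.11 × 18.35 = 46.44 ft³/s
w_5 = (87.3 − 52.6)/2 = 17.35 ft; q_5 = 1.69 × 0.66 × 17.35 = 19.35 ft³/s
w_6 = (95.8 − 80.8)/2 = 7.5 ft; q_6 = 2.11 × 0.49 × 7.5 = 7.754 ft³/s
w_7 = (95.8 − 87.3)/2 = 4.25 ft; q_7 = 0.90 × 0.31 × 4.25 = 1.186 ft³/s
Q = Σ qᵢ = 175.9 ft³/s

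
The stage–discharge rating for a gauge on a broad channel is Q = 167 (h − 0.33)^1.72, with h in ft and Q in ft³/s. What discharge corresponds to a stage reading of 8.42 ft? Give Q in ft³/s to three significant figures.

6090 ft³/s

Q = 167 × (8.42 − 0.33)^1.72 = 167 × 8.09^1.72 = 6087 ft³/s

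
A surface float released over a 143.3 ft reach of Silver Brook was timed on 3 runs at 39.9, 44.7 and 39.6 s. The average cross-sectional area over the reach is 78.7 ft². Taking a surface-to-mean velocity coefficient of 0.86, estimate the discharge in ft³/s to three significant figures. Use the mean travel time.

t̄ = (39.9 + 44.7 + 39.6) / 3 = 41.4 s
v_surface = L / t̄ = 143.3 / 41.4 = 3.461 ft/s
v_mean = 0.86 × 3.461 = 2.977 ft/s
Q = A × v_mean = 78.7 × 2.977 = 234.3 ft³/s

234 ft³/s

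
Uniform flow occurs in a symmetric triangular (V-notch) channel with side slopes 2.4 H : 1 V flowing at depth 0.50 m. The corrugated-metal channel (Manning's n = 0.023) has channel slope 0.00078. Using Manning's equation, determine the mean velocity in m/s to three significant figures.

0.457 m/s

A = z·y² = 2.4×0.50² = 0.6000 m²
P = 2y√(1+z²) = 2×0.50×√(1+2.4²) = 2.600 m
R = A/P = 0.6000/2.600 = 0.2308 m
Q = (1/n)·A·R^(2/3)·S^(1/2) = (1/0.023) × 0.6000 × 0.2308^(2/3) × 0.00078^(1/2) = 0.2741 m³/s
V = Q/A = 0.2741/0.6000 = 0.4568 m/s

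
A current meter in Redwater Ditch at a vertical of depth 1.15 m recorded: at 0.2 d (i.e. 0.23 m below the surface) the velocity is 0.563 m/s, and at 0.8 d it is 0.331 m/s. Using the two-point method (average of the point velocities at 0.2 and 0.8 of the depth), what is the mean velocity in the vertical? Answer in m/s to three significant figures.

v̄ = (0.563 + 0.331) / 2 = 0.4470 m/s

0.447 m/s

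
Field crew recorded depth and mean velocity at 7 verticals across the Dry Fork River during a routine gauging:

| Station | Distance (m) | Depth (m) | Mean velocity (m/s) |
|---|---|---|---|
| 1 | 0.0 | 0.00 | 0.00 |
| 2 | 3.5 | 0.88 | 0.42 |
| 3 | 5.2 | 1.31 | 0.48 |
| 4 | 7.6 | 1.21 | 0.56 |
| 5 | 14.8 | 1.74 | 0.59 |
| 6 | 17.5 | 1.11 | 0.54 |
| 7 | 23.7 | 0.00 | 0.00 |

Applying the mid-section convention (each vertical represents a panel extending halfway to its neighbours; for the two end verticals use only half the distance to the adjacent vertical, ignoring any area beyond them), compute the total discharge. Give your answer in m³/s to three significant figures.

w_2 = (5.2 − 0.0)/2 = 2.6 m; q_2 = 0.42 × 0.88 × 2.6 = 0.9610 m³/s
w_3 = (7.6 − 3.5)/2 = 2.05 m; q_3 = 0.48 × 1.31 × 2.05 = 1.289 m³/s
w_4 = (14.8 − 5.2)/2 = 4.8 m; q_4 = 0.56 × 1.21 × 4.8 = 3.252 m³/s
w_5 = (17.5 − 7.6)/2 = 4.95 m; q_5 = 0.59 × 1.74 × 4.95 = 5.082 m³/s
w_6 = (23.7 − 14.8)/2 = 4.45 m; q_6 = 0.54 × 1.11 × 4.45 = 2.667 m³/s
Stations 1, 7 contribute zero (depth or velocity is 0).
Q = Σ qᵢ = 13.25 m³/s

13.3 m³/s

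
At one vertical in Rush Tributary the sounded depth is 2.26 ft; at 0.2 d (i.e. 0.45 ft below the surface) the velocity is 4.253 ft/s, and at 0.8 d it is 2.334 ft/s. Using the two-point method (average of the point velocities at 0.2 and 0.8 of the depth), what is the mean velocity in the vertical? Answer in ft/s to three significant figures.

v̄ = (4.253 + 2.334) / 2 = 3.294 ft/s

3.29 ft/s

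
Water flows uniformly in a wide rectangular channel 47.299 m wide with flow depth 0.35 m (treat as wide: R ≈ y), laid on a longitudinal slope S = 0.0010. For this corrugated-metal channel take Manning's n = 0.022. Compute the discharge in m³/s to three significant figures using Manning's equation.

11.8 m³/s

A = b·y = 47.299 × 0.35 = 16.55 m²
Wide channel: R ≈ y = 0.35 m
Q = (1/n)·A·R^(2/3)·S^(1/2) = (1/0.022) × 16.55 × 0.3500^(2/3) × 0.0010^(1/2) = 11.82 m³/s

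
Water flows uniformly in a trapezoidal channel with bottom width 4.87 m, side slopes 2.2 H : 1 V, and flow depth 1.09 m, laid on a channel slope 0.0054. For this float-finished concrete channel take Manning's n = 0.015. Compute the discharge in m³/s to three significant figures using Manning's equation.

A = (b + z·y)·y = (4.87 + 2.2×1.09)×1.09 = 7.922 m²
P = b + 2y√(1+z²) = 4.87 + 2×1.09×√(1+2.2²) = 10.14 m
R = A/P = 7.922/10.14 = 0.7814 m
Q = (1/n)·A·R^(2/3)·S^(1/2) = (1/0.015) × 7.922 × 0.7814^(2/3) × 0.0054^(1/2) = 32.93 m³/s

32.9 m³/s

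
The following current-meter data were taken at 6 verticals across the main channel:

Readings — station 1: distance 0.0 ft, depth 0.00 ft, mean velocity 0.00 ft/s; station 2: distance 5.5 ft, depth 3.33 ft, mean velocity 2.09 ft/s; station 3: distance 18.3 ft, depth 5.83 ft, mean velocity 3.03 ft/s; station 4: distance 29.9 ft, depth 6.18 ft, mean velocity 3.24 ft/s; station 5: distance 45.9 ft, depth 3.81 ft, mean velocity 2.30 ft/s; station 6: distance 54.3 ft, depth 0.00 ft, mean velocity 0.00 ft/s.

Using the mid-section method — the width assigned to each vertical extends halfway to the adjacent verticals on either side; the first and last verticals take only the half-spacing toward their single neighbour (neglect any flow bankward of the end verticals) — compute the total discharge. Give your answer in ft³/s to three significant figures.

662 ft³/s

w_2 = (18.3 − 0.0)/2 = 9.15 ft; q_2 = 2.09 × 3.33 × 9.15 = 63.68 ft³/s
w_3 = (29.9 − 5.5)/2 = 12.2 ft; q_3 = 3.03 × 5.83 × 12.2 = 215.5 ft³/s
w_4 = (45.9 − 18.3)/2 = 13.8 ft; q_4 = 3.24 × 6.18 × 13.8 = 276.3 ft³/s
w_5 = (54.3 − 29.9)/2 = 12.2 ft; q_5 = 2.30 × 3.81 × 12.2 = 106.9 ft³/s
Stations 1, 6 contribute zero (depth or velocity is 0).
Q = Σ qᵢ = 662.4 ft³/s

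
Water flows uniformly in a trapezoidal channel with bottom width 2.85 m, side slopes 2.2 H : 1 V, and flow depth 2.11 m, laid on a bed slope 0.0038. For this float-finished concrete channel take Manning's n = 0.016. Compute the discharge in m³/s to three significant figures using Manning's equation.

69.2 m³/s

A = (b + z·y)·y = (2.85 + 2.2×2.11)×2.11 = 15.81 m²
P = b + 2y√(1+z²) = 2.85 + 2×2.11×√(1+2.2²) = 13.05 m
R = A/P = 15.81/13.05 = 1.212 m
Q = (1/n)·A·R^(2/3)·S^(1/2) = (1/0.016) × 15.81 × 1.212^(2/3) × 0.0038^(1/2) = 69.22 m³/s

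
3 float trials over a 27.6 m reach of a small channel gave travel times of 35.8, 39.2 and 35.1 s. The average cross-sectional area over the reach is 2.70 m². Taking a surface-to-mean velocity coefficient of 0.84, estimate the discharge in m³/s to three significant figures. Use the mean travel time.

t̄ = (35.8 + 39.2 + 35.1) / 3 = 36.7 s
v_surface = L / t̄ = 27.6 / 36.7 = 0.7520 m/s
v_mean = 0.84 × 0.7520 = 0.6317 m/s
Q = A × v_mean = 2.70 × 0.6317 = 1.706 m³/s

1.71 m³/s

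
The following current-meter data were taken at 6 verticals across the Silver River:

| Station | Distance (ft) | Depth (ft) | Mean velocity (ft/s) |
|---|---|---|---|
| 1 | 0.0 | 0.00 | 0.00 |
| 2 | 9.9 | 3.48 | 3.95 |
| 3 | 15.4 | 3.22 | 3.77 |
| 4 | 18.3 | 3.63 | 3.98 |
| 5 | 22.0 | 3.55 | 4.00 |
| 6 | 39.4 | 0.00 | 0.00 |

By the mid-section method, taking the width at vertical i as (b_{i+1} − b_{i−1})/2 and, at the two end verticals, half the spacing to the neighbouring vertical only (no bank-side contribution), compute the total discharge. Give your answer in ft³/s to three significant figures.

354 ft³/s

w_2 = (15.4 − 0.0)/2 = 7.7 ft; q_2 = 3.95 × 3.48 × 7.7 = 105.8 ft³/s
w_3 = (18.3 − 9.9)/2 = 4.2 ft; q_3 = 3.77 × 3.22 × 4.2 = 50.99 ft³/s
w_4 = (22.0 − 15.4)/2 = 3.3 ft; q_4 = 3.98 × 3.63 × 3.3 = 47.68 ft³/s
w_5 = (39.4 − 18.3)/2 = 10.55 ft; q_5 = 4.00 × 3.55 × 10.55 = 149.8 ft³/s
Stations 1, 6 contribute zero (depth or velocity is 0).
Q = Σ qᵢ = 354.3 ft³/s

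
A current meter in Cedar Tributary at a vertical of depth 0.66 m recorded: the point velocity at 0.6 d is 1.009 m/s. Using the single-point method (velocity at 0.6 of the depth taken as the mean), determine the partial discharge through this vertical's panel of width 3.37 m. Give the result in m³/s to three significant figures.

2.24 m³/s

v̄ = v₀.₆ = 1.009 m/s
q = v̄ × d × w = 1.009 × 0.66 × 3.37 = 2.244 m³/s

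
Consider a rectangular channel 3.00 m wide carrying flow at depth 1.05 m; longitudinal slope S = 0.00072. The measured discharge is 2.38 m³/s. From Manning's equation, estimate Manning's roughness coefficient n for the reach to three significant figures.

0.0258

A = b·y = 3.00 × 1.05 = 3.150 m²
P = b + 2y = 3.00 + 2×1.05 = 5.100 m
R = A/P = 3.150/5.100 = 0.6176 m
n = (1/Q)·A·R^(2/3)·S^(1/2) = (1/2.38) × 3.150 × 0.7253 × 0.02683 = 0.02576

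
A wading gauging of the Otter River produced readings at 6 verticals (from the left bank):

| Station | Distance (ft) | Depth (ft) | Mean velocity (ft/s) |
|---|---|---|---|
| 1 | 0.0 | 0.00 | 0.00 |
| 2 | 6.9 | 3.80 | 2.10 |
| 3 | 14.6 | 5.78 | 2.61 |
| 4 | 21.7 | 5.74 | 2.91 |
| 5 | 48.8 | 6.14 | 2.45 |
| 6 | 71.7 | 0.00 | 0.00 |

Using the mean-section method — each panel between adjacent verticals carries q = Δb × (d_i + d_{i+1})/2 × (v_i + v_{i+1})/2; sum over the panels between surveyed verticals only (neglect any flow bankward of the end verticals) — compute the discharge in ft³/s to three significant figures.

Panel 1-2: Δb = 6.9 ft, d̄ = (0.00+3.80)/2 = 1.9, v̄ = (0.00+2.10)/2 = 1.05 → q = 6.9×1.9×1.05 = 13.77 ft³/s
Panel 2-3: Δb = 7.7 ft, d̄ = (3.80+5.78)/2 = 4.79, v̄ = (2.10+2.61)/2 = 2.355 → q = 7.7×4.79×2.355 = 86.86 ft³/s
Panel 3-4: Δb = 7.1 ft, d̄ = (5.78+5.74)/2 = 5.76, v̄ = (2.61+2.91)/2 = 2.76 → q = 7.1×5.76×2.76 = 112.9 ft³/s
Panel 4-5: Δb = 27.1 ft, d̄ = (5.74+6.14)/2 = 5.94, v̄ = (2.91+2.45)/2 = 2.68 → q = 27.1×5.94×2.68 = 431.4 ft³/s
Panel 5-6: Δb = 22.9 ft, d̄ = (6.14+0.00)/2 = 3.07, v̄ = (2.45+0.00)/2 = 1.225 → q = 22.9×3.07×1.225 = 86.12 ft³/s
Q = Σ q = 731.0 ft³/s

731 ft³/s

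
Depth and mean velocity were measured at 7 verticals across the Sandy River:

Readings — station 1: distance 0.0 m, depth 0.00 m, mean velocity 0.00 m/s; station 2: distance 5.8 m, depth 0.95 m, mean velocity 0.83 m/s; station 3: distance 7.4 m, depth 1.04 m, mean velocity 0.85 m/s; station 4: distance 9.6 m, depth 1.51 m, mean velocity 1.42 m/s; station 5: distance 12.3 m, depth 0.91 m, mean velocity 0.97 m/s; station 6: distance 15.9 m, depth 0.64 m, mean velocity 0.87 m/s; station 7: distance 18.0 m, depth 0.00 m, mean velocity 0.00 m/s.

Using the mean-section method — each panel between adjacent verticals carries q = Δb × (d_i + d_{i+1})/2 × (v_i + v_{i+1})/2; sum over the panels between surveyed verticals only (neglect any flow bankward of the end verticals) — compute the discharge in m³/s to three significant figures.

12.4 m³/s

Panel 1-2: Δb = 5.8 m, d̄ = (0.00+0.95)/2 = 0.475, v̄ = (0.00+0.83)/2 = 0.415 → q = 5.8×0.475×0.415 = 1.143 m³/s
Panel 2-3: Δb = 1.6 m, d̄ = (0.95+1.04)/2 = 0.995, v̄ = (0.83+0.85)/2 = 0.84 → q = 1.6×0.995×0.84 = 1.337 m³/s
Panel 3-4: Δb = 2.2 m, d̄ = (1.04+1.51)/2 = 1.275, v̄ = (0.85+1.42)/2 = 1.135 → q = 2.2×1.275×1.135 = 3.184 m³/s
Panel 4-5: Δb = 2.7 m, d̄ = (1.51+0.91)/2 = 1.21, v̄ = (1.42+0.97)/2 = 1.195 → q = 2.7×1.21×1.195 = 3.904 m³/s
Panel 5-6: Δb = 3.6 m, d̄ = (0.91+0.64)/2 = 0.775, v̄ = (0.97+0.87)/2 = 0.92 → q = 3.6×0.775×0.92 = 2.567 m³/s
Panel 6-7: Δb = 2.1 m, d̄ = (0.64+0.00)/2 = 0.32, v̄ = (0.87+0.00)/2 = 0.435 → q = 2.1×0.32×0.435 = 0.2923 m³/s
Q = Σ q = 12.43 m³/s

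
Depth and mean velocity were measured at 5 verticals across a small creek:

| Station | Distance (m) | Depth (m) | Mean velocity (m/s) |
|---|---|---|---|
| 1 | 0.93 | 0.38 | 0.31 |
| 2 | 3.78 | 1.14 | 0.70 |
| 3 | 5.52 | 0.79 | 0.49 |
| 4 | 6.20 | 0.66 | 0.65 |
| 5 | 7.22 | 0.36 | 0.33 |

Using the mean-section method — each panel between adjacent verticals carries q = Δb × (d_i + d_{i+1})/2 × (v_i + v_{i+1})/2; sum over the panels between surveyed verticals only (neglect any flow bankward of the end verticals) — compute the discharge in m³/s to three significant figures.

Panel 1-2: Δb = 2.85 m, d̄ = (0.38+1.14)/2 = 0.76, v̄ = (0.31+0.70)/2 = 0.505 → q = 2.85×0.76×0.505 = 1.094 m³/s
Panel 2-3: Δb = 1.74 m, d̄ = (1.14+0.79)/2 = 0.965, v̄ = (0.70+0.49)/2 = 0.595 → q = 1.74×0.965×0.595 = 0.9991 m³/s
Panel 3-4: Δb = 0.68 m, d̄ = (0.79+0.66)/2 = 0.725, v̄ = (0.49+0.65)/2 = 0.57 → q = 0.68×0.725×0.57 = 0.2810 m³/s
Panel 4-5: Δb = 1.02 m, d̄ = (0.66+0.36)/2 = 0.51, v̄ = (0.65+0.33)/2 = 0.49 → q = 1.02×0.51×0.49 = 0.2549 m³/s
Q = Σ q = 2.629 m³/s

2.63 m³/s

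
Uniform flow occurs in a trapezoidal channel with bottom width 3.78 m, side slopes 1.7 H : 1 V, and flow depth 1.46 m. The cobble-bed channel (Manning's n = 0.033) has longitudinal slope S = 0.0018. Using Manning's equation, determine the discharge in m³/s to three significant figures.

A = (b + z·y)·y = (3.78 + 1.7×1.46)×1.46 = 9.143 m²
P = b + 2y√(1+z²) = 3.78 + 2×1.46×√(1+1.7²) = 9.539 m
R = A/P = 9.143/9.539 = 0.9584 m
Q = (1/n)·A·R^(2/3)·S^(1/2) = (1/0.033) × 9.143 × 0.9584^(2/3) × 0.0018^(1/2) = 11.43 m³/s

11.4 m³/s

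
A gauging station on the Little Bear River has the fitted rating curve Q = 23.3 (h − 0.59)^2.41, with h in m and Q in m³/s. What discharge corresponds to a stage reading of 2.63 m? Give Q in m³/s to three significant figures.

130 m³/s

Q = 23.3 × (2.63 − 0.59)^2.41 = 23.3 × 2.04^2.41 = 129.9 m³/s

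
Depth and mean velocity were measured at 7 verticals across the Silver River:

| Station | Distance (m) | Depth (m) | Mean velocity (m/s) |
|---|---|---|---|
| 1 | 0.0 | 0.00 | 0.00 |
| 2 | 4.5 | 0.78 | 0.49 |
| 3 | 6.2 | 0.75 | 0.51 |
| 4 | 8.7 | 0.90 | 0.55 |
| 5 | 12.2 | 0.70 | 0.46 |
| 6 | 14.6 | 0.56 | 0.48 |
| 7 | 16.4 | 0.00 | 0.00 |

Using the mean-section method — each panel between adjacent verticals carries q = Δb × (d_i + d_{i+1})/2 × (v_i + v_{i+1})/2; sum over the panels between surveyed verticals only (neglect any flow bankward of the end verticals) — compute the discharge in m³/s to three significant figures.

4.42 m³/s

Panel 1-2: Δb = 4.5 m, d̄ = (0.00+0.78)/2 = 0.39, v̄ = (0.00+0.49)/2 = 0.245 → q = 4.5×0.39×0.245 = 0.4300 m³/s
Panel 2-3: Δb = 1.7 m, d̄ = (0.78+0.75)/2 = 0.765, v̄ = (0.49+0.51)/2 = 0.5 → q = 1.7×0.765×0.5 = 0.6503 m³/s
Panel 3-4: Δb = 2.5 m, d̄ = (0.75+0.90)/2 = 0.825, v̄ = (0.51+0.55)/2 = 0.53 → q = 2.5×0.825×0.53 = 1.093 m³/s
Panel 4-5: Δb = 3.5 m, d̄ = (0.90+0.70)/2 = 0.8, v̄ = (0.55+0.46)/2 = 0.505 → q = 3.5×0.8×0.505 = 1.414 m³/s
Panel 5-6: Δb = 2.4 m, d̄ = (0.70+0.56)/2 = 0.63, v̄ = (0.46+0.48)/2 = 0.47 → q = 2.4×0.63×0.47 = 0.7106 m³/s
Panel 6-7: Δb = 1.8 m, d̄ = (0.56+0.00)/2 = 0.28, v̄ = (0.48+0.00)/2 = 0.24 → q = 1.8×0.28×0.24 = 0.1210 m³/s
Q = Σ q = 4.419 m³/s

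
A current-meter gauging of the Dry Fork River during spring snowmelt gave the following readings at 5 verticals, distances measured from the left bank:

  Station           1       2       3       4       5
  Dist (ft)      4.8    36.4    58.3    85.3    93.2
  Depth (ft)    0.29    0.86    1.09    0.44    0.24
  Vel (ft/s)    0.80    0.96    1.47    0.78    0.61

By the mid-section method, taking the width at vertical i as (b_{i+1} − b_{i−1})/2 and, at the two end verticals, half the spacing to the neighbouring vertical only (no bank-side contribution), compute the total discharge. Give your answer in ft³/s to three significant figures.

w_1 = (36.4 − 4.8)/2 = 15.8 ft; q_1 = 0.80 × 0.29 × 15.8 = 3.666 ft³/s
w_2 = (58.3 − 4.8)/2 = 26.75 ft; q_2 = 0.96 × 0.86 × 26.75 = 22.08 ft³/s
w_3 = (85.3 − 36.4)/2 = 24.45 ft; q_3 = 1.47 × 1.09 × 24.45 = 39.18 ft³/s
w_4 = (93.2 − 58.3)/2 = 17.45 ft; q_4 = 0.78 × 0.44 × 17.45 = 5.989 ft³/s
w_5 = (93.2 − 85.3)/2 = 3.95 ft; q_5 = 0.61 × 0.24 × 3.95 = 0.5783 ft³/s
Q = Σ qᵢ = 71.49 ft³/s

71.5 ft³/s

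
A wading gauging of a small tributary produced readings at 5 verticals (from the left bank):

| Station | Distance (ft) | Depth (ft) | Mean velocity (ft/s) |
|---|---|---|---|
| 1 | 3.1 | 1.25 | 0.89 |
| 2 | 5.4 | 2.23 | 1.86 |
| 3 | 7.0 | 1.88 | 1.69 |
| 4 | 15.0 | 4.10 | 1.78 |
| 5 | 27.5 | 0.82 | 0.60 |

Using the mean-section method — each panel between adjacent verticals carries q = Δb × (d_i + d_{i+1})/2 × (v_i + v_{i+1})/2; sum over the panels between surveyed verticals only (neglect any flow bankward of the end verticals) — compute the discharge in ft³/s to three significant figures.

89.4 ft³/s

Panel 1-2: Δb = 2.3 ft, d̄ = (1.25+2.23)/2 = 1.74, v̄ = (0.89+1.86)/2 = 1.375 → q = 2.3×1.74×1.375 = 5.503 ft³/s
Panel 2-3: Δb = 1.6 ft, d̄ = (2.23+1.88)/2 = 2.055, v̄ = (1.86+1.69)/2 = 1.775 → q = 1.6×2.055×1.775 = 5.836 ft³/s
Panel 3-4: Δb = 8 ft, d̄ = (1.88+4.10)/2 = 2.99, v̄ = (1.69+1.78)/2 = 1.735 → q = 8×2.99×1.735 = 41.50 ft³/s
Panel 4-5: Δb = 12.5 ft, d̄ = (4.10+0.82)/2 = 2.46, v̄ = (1.78+0.60)/2 = 1.19 → q = 12.5×2.46×1.19 = 36.59 ft³/s
Q = Σ q = 89.43 ft³/s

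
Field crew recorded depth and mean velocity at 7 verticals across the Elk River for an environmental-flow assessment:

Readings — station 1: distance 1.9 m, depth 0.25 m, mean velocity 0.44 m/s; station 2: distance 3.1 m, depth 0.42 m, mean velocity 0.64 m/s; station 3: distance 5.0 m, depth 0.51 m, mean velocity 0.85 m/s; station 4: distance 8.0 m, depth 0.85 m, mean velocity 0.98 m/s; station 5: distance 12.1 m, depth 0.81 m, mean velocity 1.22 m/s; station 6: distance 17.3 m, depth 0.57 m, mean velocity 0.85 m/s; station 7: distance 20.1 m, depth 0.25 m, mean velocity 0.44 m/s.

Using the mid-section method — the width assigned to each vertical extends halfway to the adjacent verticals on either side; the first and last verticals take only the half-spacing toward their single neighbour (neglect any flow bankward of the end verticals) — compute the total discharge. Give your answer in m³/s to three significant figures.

11.2 m³/s

w_1 = (3.1 − 1.9)/2 = 0.6 m; q_1 = 0.44 × 0.25 × 0.6 = 0.06600 m³/s
w_2 = (5.0 − 1.9)/2 = 1.55 m; q_2 = 0.64 × 0.42 × 1.55 = 0.4166 m³/s
w_3 = (8.0 − 3.1)/2 = 2.45 m; q_3 = 0.85 × 0.51 × 2.45 = 1.062 m³/s
w_4 = (12.1 − 5.0)/2 = 3.55 m; q_4 = 0.98 × 0.85 × 3.55 = 2.957 m³/s
w_5 = (17.3 − 8.0)/2 = 4.65 m; q_5 = 1.22 × 0.81 × 4.65 = 4.595 m³/s
w_6 = (20.1 − 12.1)/2 = 4 m; q_6 = 0.85 × 0.57 × 4 = 1.938 m³/s
w_7 = (20.1 − 17.3)/2 = 1.4 m; q_7 = 0.44 × 0.25 × 1.4 = 0.1540 m³/s
Q = Σ qᵢ = 11.19 m³/s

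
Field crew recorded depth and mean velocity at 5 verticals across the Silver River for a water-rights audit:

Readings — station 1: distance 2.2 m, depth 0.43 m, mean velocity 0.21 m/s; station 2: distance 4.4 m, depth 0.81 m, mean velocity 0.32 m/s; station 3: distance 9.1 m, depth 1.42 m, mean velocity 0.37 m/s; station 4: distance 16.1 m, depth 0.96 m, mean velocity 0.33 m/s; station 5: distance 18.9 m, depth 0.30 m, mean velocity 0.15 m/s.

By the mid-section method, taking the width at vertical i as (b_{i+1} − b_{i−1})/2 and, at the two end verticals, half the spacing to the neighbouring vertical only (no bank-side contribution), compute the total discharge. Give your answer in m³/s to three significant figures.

5.68 m³/s

w_1 = (4.4 − 2.2)/2 = 1.1 m; q_1 = 0.21 × 0.43 × 1.1 = 0.09933 m³/s
w_2 = (9.1 − 2.2)/2 = 3.45 m; q_2 = 0.32 × 0.81 × 3.45 = 0.8942 m³/s
w_3 = (16.1 − 4.4)/2 = 5.85 m; q_3 = 0.37 × 1.42 × 5.85 = 3.074 m³/s
w_4 = (18.9 − 9.1)/2 = 4.9 m; q_4 = 0.33 × 0.96 × 4.9 = 1.552 m³/s
w_5 = (18.9 − 16.1)/2 = 1.4 m; q_5 = 0.15 × 0.30 × 1.4 = 0.06300 m³/s
Q = Σ qᵢ = 5.682 m³/s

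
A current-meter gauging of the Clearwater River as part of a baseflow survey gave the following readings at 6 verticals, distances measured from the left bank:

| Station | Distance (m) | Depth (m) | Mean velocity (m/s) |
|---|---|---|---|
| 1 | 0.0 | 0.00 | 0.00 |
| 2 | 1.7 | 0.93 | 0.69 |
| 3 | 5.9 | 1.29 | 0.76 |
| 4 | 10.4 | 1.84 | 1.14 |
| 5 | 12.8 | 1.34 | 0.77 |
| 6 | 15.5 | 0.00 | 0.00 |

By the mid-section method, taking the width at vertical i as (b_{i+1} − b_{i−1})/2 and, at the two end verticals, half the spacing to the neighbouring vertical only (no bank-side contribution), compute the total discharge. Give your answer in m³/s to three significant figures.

16.0 m³/s

w_2 = (5.9 − 0.0)/2 = 2.95 m; q_2 = 0.69 × 0.93 × 2.95 = 1.893 m³/s
w_3 = (10.4 − 1.7)/2 = 4.35 m; q_3 = 0.76 × 1.29 × 4.35 = 4.265 m³/s
w_4 = (12.8 − 5.9)/2 = 3.45 m; q_4 = 1.14 × 1.84 × 3.45 = 7.237 m³/s
w_5 = (15.5 − 10.4)/2 = 2.55 m; q_5 = 0.77 × 1.34 × 2.55 = 2.631 m³/s
Stations 1, 6 contribute zero (depth or velocity is 0).
Q = Σ qᵢ = 16.03 m³/s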